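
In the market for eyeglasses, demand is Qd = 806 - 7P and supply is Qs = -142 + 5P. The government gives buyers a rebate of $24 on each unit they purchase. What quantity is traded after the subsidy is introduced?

Pre-subsidy: 806 - 7P = -142 + 5P gives P* = 79, Q* = 253.
With the rebate, buyers effectively pay Pb = Ps − 24, where Ps is the price sellers receive.
Demand in terms of Ps becomes Qd = 806 − 7(Ps − 24) = 974 - 7Ps. Setting this equal to supply: 974 - 7Ps = -142 + 5Ps, so Ps = 93.
Buyers pay Pb = 93 − 24 = 69; Q' = -142 + 5·93 = 323.

Q' = 323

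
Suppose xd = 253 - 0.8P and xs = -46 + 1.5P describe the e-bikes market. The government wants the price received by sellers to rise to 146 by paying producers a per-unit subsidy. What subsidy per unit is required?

At a seller price of 146, quantity supplied is -46 + 1.5·146 = 173.
Buyers absorb 173 only when they pay Pb with 253 − 0.8·Pb = 173, i.e. Pb = 100.
s = Ps − Pb = 146 − 100 = 46.

Required subsidy s = 46 per unit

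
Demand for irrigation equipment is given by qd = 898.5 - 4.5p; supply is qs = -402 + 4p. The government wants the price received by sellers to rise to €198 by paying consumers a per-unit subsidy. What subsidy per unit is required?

At a seller price of 198, quantity supplied is -402 + 4·198 = 390.
Buyers absorb 390 only when they pay pb with 898.5 − 4.5·pb = 390, i.e. pb = 113.
s = ps − pb = 198 − 113 = 85.

Required subsidy s = €85 per unit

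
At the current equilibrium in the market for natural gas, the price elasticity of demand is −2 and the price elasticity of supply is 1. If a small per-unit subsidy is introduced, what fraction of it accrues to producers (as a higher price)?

Producer share = 2/3

For a small subsidy around the equilibrium, the benefit split depends on the relative slopes, which at a point are proportional to the elasticities.
Buyer share = εs/(εs + |εd|) = 1/(1 + 2) = 1/3; seller share = |εd|/(εs + |εd|) = 2/3.
So producers capture 2/3 of the subsidy.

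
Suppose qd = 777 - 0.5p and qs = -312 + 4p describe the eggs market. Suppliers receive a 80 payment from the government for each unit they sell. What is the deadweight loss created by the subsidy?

Pre-subsidy: 777 - 0.5p = -312 + 4p gives p* = 242, q* = 656.
With the subsidy, sellers receive ps = pb + 80 for each unit, where pb is the price buyers pay.
Supply in terms of pb becomes qs = -312 + 4(pb + 80) = 8 + 4pb. Setting this equal to demand: 777 - 0.5pb = 8 + 4pb, so pb = 1538/9.
Sellers receive ps = 1538/9 + 80 = 2258/9; q' = 777 − 0.5·(1538/9) = 6224/9.
The subsidy expands output by 6224/9 − 656 = 320/9 past the efficient level; on those units the gap between marginal cost and willingness to pay runs from 0 up to 80.
DWL = ½ × 80 × 320/9 = 12800/9.

Deadweight loss = 12800/9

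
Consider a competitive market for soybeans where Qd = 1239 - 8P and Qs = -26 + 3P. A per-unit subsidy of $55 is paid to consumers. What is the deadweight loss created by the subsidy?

Deadweight loss = $3300

Pre-subsidy: 1239 - 8P = -26 + 3P gives P* = 115, Q* = 319.
With the rebate, buyers effectively pay Pb = Ps − 55, where Ps is the price sellers receive.
Demand in terms of Ps becomes Qd = 1239 − 8(Ps − 55) = 1679 - 8Ps. Setting this equal to supply: 1679 - 8Ps = -26 + 3Ps, so Ps = 155.
Buyers pay Pb = 155 − 55 = 100; Q' = -26 + 3·155 = 439.
The subsidy expands output by 439 − 319 = 120 past the efficient level; on those units the gap between marginal cost and willingness to pay runs from 0 up to 55.
DWL = ½ × 55 × 120 = 3300.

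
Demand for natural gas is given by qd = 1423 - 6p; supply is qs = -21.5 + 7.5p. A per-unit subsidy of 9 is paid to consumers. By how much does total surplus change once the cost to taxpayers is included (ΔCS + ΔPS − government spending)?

Net change in total surplus = -135

Pre-subsidy: 1423 - 6p = -21.5 + 7.5p gives p* = 107, q* = 781.
With the rebate, buyers effectively pay pb = ps − 9, where ps is the price sellers receive.
Demand in terms of ps becomes qd = 1423 − 6(ps − 9) = 1477 - 6ps. Setting this equal to supply: 1477 - 6ps = -21.5 + 7.5ps, so ps = 111.
Buyers pay pb = 111 − 9 = 102; q' = -21.5 + 7.5·111 = 811.
ΔCS = ½(781 + 811)(107 − 102) = 3980; ΔPS = ½(781 + 811)(111 − 107) = 3184.
Government spending = 9 × 811 = 7299.
Net change = 3980 + 3184 − 7299 = -135. The loss equals the DWL triangle ½·9·30.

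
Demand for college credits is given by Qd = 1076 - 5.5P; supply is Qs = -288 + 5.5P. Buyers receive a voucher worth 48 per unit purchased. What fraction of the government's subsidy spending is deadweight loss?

DWL / government spending = 33/263

Pre-subsidy: 1076 - 5.5P = -288 + 5.5P gives P* = 124, Q* = 394.
With the rebate, buyers effectively pay Pb = Ps − 48, where Ps is the price sellers receive.
Demand in terms of Ps becomes Qd = 1076 − 5.5(Ps − 48) = 1340 - 5.5Ps. Setting this equal to supply: 1340 - 5.5Ps = -288 + 5.5Ps, so Ps = 148.
Buyers pay Pb = 148 − 48 = 100; Q' = -288 + 5.5·148 = 526.
ΔCS = ½(394 + 526)(124 − 100) = 11040; ΔPS = ½(394 + 526)(148 − 124) = 11040.
Government spending = 48 × 526 = 25248.
DWL = ½ × 48 × (526 − 394) = 3168; fraction = 3168 / 25248 = 33/263.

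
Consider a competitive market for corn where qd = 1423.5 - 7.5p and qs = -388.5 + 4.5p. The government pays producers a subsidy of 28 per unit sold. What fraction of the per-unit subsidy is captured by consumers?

Consumer share = 0.375

Pre-subsidy: 1423.5 - 7.5p = -388.5 + 4.5p gives p* = 151, q* = 291.
With the subsidy, sellers receive ps = pb + 28 for each unit, where pb is the price buyers pay.
Supply in terms of pb becomes qs = -388.5 + 4.5(pb + 28) = -262.5 + 4.5pb. Setting this equal to demand: 1423.5 - 7.5pb = -262.5 + 4.5pb, so pb = 140.5.
Sellers receive ps = 140.5 + 28 = 168.5; q' = 1423.5 − 7.5·140.5 = 369.75.
Buyers' price falls by p* − pb = 151 − 140.5 = 10.5; sellers' price rises by ps − p* = 168.5 − 151 = 17.5.
So consumers capture 10.5/28 = 0.375 of each unit of subsidy.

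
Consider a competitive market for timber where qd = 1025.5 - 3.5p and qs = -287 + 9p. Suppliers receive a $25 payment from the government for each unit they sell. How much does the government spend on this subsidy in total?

Government cost = $18025

Pre-subsidy: 1025.5 - 3.5p = -287 + 9p gives p* = 105, q* = 658.
With the subsidy, sellers receive ps = pb + 25 for each unit, where pb is the price buyers pay.
Supply in terms of pb becomes qs = -287 + 9(pb + 25) = -62 + 9pb. Setting this equal to demand: 1025.5 - 3.5pb = -62 + 9pb, so pb = 87.
Sellers receive ps = 87 + 25 = 112; q' = 1025.5 − 3.5·87 = 721.
Government outlay = subsidy × quantity = 25 × 721 = 18025.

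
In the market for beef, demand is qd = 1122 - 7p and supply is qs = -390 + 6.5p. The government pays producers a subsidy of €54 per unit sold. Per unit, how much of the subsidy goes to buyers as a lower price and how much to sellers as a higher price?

Pre-subsidy: 1122 - 7p = -390 + 6.5p gives p* = 112, q* = 338.
With the subsidy, sellers receive ps = pb + 54 for each unit, where pb is the price buyers pay.
Supply in terms of pb becomes qs = -390 + 6.5(pb + 54) = -39 + 6.5pb. Setting this equal to demand: 1122 - 7pb = -39 + 6.5pb, so pb = 86.
Sellers receive ps = 86 + 54 = 140; q' = 1122 − 7·86 = 520.
Buyers' price falls by p* − pb = 112 − 86 = 26; sellers' price rises by ps − p* = 140 − 112 = 28.

Buyers gain €26 per unit; sellers gain €28 per unit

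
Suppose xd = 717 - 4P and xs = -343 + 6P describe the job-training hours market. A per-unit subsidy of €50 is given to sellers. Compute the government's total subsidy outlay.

Government cost = €20650

Pre-subsidy: 717 - 4P = -343 + 6P gives P* = 106, x* = 293.
With the subsidy, sellers receive Ps = Pb + 50 for each unit, where Pb is the price buyers pay.
Supply in terms of Pb becomes xs = -343 + 6(Pb + 50) = -43 + 6Pb. Setting this equal to demand: 717 - 4Pb = -43 + 6Pb, so Pb = 76.
Sellers receive Ps = 76 + 50 = 126; x' = 717 − 4·76 = 413.
Government outlay = subsidy × quantity = 50 × 413 = 20650.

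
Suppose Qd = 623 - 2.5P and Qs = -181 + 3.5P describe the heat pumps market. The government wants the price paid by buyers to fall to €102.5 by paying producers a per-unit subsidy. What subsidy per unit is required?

Required subsidy s = €54 per unit

At a buyer price of 102.5, quantity demanded is 623 − 2.5·102.5 = 366.75.
Sellers supply 366.75 only when they receive Ps with -181 + 3.5·Ps = 366.75, i.e. Ps = 156.5.
s = Ps − Pb = 156.5 − 102.5 = 54.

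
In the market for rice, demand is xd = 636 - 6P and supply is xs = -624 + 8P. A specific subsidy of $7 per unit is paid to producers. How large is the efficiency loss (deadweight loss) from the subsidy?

Pre-subsidy: 636 - 6P = -624 + 8P gives P* = 90, x* = 96.
With the subsidy, sellers receive Ps = Pb + 7 for each unit, where Pb is the price buyers pay.
Supply in terms of Pb becomes xs = -624 + 8(Pb + 7) = -568 + 8Pb. Setting this equal to demand: 636 - 6Pb = -568 + 8Pb, so Pb = 86.
Sellers receive Ps = 86 + 7 = 93; x' = 636 − 6·86 = 120.
The subsidy expands output by 120 − 96 = 24 past the efficient level; on those units the gap between marginal cost and willingness to pay runs from 0 up to 7.
DWL = ½ × 7 × 24 = 84.

Deadweight loss = $84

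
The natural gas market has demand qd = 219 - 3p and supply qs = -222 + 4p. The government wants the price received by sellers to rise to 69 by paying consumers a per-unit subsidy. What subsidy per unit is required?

Required subsidy s = 14 per unit

At a seller price of 69, quantity supplied is -222 + 4·69 = 54.
Buyers absorb 54 only when they pay pb with 219 − 3·pb = 54, i.e. pb = 55.
s = ps − pb = 69 − 55 = 14.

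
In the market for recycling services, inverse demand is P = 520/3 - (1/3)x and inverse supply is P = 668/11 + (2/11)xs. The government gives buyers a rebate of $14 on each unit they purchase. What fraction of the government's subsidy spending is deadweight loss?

DWL / government spending = 231/4178

Pre-subsidy: 520/3 - (1/3)x = 668/11 + (2/11)x gives x* = 3716/17 and P* = 1708/17.
With the rebate, buyers effectively pay Pb = Ps − 14, where Ps is the price sellers receive.
On the curves, Pb = 520/3 - (1/3)x and Ps = 668/11 + (2/11)x; the wedge Ps − Pb = 14 gives 668/11 + (2/11)x − (520/3 - (1/3)x) = 14, so x' = 4178/17.
Then Pb = 520/3 − (1/3)·(4178/17) = 1554/17 and Ps = 668/11 + (2/11)·(4178/17) = 1792/17.
ΔCS = ½(3716/17 + 4178/17)(1708/17 − 1554/17) = 607838/289; ΔPS = ½(3716/17 + 4178/17)(1792/17 − 1708/17) = 331548/289.
Government spending = 14 × 4178/17 = 58492/17.
DWL = ½ × 14 × (4178/17 − 3716/17) = 3234/17; fraction = (3234/17) / (58492/17) = 231/4178.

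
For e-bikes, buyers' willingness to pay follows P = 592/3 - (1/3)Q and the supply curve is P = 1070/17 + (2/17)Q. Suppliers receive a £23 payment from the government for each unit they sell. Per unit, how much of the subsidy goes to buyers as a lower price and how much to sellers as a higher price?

Buyers gain £17 per unit; sellers gain £6 per unit

Pre-subsidy: 592/3 - (1/3)Q = 1070/17 + (2/17)Q gives Q* = 298 and P* = 98.
With the subsidy, sellers receive Ps = Pb + 23 for each unit, where Pb is the price buyers pay.
On the curves, Pb = 592/3 - (1/3)Q and Ps = 1070/17 + (2/17)Q; the wedge Ps − Pb = 23 gives 1070/17 + (2/17)Q − (592/3 - (1/3)Q) = 23, so Q' = 349.
Then Pb = 592/3 − (1/3)·349 = 81 and Ps = 1070/17 + (2/17)·349 = 104.
Buyers' price falls by P* − Pb = 98 − 81 = 17; sellers' price rises by Ps − P* = 104 − 98 = 6.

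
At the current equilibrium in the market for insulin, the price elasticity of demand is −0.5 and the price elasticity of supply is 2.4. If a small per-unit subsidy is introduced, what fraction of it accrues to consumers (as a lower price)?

For a small subsidy around the equilibrium, the benefit split depends on the relative slopes, which at a point are proportional to the elasticities.
Buyer share = εs/(εs + |εd|) = 2.4/(2.4 + 0.5) = 24/29; seller share = |εd|/(εs + |εd|) = 5/29.

Consumer share = 24/29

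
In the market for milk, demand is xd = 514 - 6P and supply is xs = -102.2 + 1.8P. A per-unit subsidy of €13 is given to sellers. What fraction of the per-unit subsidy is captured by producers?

Producer share = 10/13

Pre-subsidy: 514 - 6P = -102.2 + 1.8P gives P* = 79, x* = 40.
With the subsidy, sellers receive Ps = Pb + 13 for each unit, where Pb is the price buyers pay.
Supply in terms of Pb becomes xs = -102.2 + 1.8(Pb + 13) = -78.8 + 1.8Pb. Setting this equal to demand: 514 - 6Pb = -78.8 + 1.8Pb, so Pb = 76.
Sellers receive Ps = 76 + 13 = 89; x' = 514 − 6·76 = 58.
Buyers' price falls by P* − Pb = 79 − 76 = 3; sellers' price rises by Ps − P* = 89 − 79 = 10.
So producers capture 10/13 = 10/13 of each unit of subsidy.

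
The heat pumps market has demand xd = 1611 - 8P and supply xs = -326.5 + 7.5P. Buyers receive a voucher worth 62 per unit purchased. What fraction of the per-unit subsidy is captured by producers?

Producer share = 16/31

Pre-subsidy: 1611 - 8P = -326.5 + 7.5P gives P* = 125, x* = 611.
With the rebate, buyers effectively pay Pb = Ps − 62, where Ps is the price sellers receive.
Demand in terms of Ps becomes xd = 1611 − 8(Ps − 62) = 2107 - 8Ps. Setting this equal to supply: 2107 - 8Ps = -326.5 + 7.5Ps, so Ps = 157.
Buyers pay Pb = 157 − 62 = 95; x' = -326.5 + 7.5·157 = 851.
Buyers' price falls by P* − Pb = 125 − 95 = 30; sellers' price rises by Ps − P* = 157 − 125 = 32.
So producers capture 32/62 = 16/31 of each unit of subsidy.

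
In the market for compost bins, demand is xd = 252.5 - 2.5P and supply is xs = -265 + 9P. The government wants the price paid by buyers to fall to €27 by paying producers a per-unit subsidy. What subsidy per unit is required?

At a buyer price of 27, quantity demanded is 252.5 − 2.5·27 = 185.
Sellers supply 185 only when they receive Ps with -265 + 9·Ps = 185, i.e. Ps = 50.
s = Ps − Pb = 50 − 27 = 23.

Required subsidy s = €23 per unit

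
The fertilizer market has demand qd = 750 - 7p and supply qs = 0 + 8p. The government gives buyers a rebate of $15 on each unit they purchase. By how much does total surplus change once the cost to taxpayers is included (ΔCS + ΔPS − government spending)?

Pre-subsidy: 750 - 7p = 0 + 8p gives p* = 50, q* = 400.
With the rebate, buyers effectively pay pb = ps − 15, where ps is the price sellers receive.
Demand in terms of ps becomes qd = 750 − 7(ps − 15) = 855 - 7ps. Setting this equal to supply: 855 - 7ps = 0 + 8ps, so ps = 57.
Buyers pay pb = 57 − 15 = 42; q' = 0 + 8·57 = 456.
ΔCS = ½(400 + 456)(50 − 42) = 3424; ΔPS = ½(400 + 456)(57 − 50) = 2996.
Government spending = 15 × 456 = 6840.
Net change = 3424 + 2996 − 6840 = -420. The loss equals the DWL triangle ½·15·56.

Net change in total surplus = -$420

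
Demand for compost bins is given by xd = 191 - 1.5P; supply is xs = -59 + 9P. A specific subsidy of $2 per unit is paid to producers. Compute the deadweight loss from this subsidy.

Pre-subsidy: 191 - 1.5P = -59 + 9P gives P* = 500/21, x* = 1087/7.
With the subsidy, sellers receive Ps = Pb + 2 for each unit, where Pb is the price buyers pay.
Supply in terms of Pb becomes xs = -59 + 9(Pb + 2) = -41 + 9Pb. Setting this equal to demand: 191 - 1.5Pb = -41 + 9Pb, so Pb = 464/21.
Sellers receive Ps = 464/21 + 2 = 506/21; x' = 191 − 1.5·(464/21) = 1105/7.
The subsidy expands output by 1105/7 − 1087/7 = 18/7 past the efficient level; on those units the gap between marginal cost and willingness to pay runs from 0 up to 2.
DWL = ½ × 2 × 18/7 = 18/7.

Deadweight loss = 18/7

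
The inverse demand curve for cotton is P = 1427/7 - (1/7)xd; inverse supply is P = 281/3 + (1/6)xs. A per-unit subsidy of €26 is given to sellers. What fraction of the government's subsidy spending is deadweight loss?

DWL / government spending = 21/220

Pre-subsidy: 1427/7 - (1/7)x = 281/3 + (1/6)x gives x* = 356 and P* = 153.
With the subsidy, sellers receive Ps = Pb + 26 for each unit, where Pb is the price buyers pay.
On the curves, Pb = 1427/7 - (1/7)x and Ps = 281/3 + (1/6)x; the wedge Ps − Pb = 26 gives 281/3 + (1/6)x − (1427/7 - (1/7)x) = 26, so x' = 440.
Then Pb = 1427/7 − (1/7)·440 = 141 and Ps = 281/3 + (1/6)·440 = 167.
ΔCS = ½(356 + 440)(153 − 141) = 4776; ΔPS = ½(356 + 440)(167 − 153) = 5572.
Government spending = 26 × 440 = 11440.
DWL = ½ × 26 × (440 − 356) = 1092; fraction = 1092 / 11440 = 21/220.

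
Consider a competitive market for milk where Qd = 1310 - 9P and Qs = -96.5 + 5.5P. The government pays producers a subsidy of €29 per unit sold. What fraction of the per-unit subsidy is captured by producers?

Pre-subsidy: 1310 - 9P = -96.5 + 5.5P gives P* = 97, Q* = 437.
With the subsidy, sellers receive Ps = Pb + 29 for each unit, where Pb is the price buyers pay.
Supply in terms of Pb becomes Qs = -96.5 + 5.5(Pb + 29) = 63 + 5.5Pb. Setting this equal to demand: 1310 - 9Pb = 63 + 5.5Pb, so Pb = 86.
Sellers receive Ps = 86 + 29 = 115; Q' = 1310 − 9·86 = 536.
Buyers' price falls by P* − Pb = 97 − 86 = 11; sellers' price rises by Ps − P* = 115 − 97 = 18.
So producers capture 18/29 = 18/29 of each unit of subsidy.

Producer share = 18/29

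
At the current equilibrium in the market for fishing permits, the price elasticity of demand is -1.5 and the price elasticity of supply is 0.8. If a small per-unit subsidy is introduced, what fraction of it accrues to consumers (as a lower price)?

For a small subsidy around the equilibrium, the benefit split depends on the relative slopes, which at a point are proportional to the elasticities.
Buyer share = εs/(εs + |εd|) = 0.8/(0.8 + 1.5) = 8/23; seller share = |εd|/(εs + |εd|) = 15/23.

Consumer share = 8/23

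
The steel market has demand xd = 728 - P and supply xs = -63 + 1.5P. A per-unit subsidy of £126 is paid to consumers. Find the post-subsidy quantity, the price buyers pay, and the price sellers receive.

Pre-subsidy: 728 - P = -63 + 1.5P gives P* = 316.4, x* = 411.6.
With the rebate, buyers effectively pay Pb = Ps − 126, where Ps is the price sellers receive.
Demand in terms of Ps becomes xd = 728 − 1(Ps − 126) = 854 - Ps. Setting this equal to supply: 854 - Ps = -63 + 1.5Ps, so Ps = 366.8.
Buyers pay Pb = 366.8 − 126 = 240.8; x' = -63 + 1.5·366.8 = 487.2.

x' = 487.2; buyers pay £240.8; sellers receive £366.8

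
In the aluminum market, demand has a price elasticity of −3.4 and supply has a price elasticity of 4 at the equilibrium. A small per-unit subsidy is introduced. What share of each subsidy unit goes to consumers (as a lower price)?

For a small subsidy around the equilibrium, the benefit split depends on the relative slopes, which at a point are proportional to the elasticities.
Buyer share = εs/(εs + |εd|) = 4/(4 + 3.4) = 20/37; seller share = |εd|/(εs + |εd|) = 17/37.

Consumer share = 20/37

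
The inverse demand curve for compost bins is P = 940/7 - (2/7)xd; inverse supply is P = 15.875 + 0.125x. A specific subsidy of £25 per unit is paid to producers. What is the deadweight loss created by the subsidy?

Pre-subsidy: 940/7 - (2/7)x = 15.875 + 0.125x gives x* = 6631/23 and P* = 1194/23.
With the subsidy, sellers receive Ps = Pb + 25 for each unit, where Pb is the price buyers pay.
On the curves, Pb = 940/7 - (2/7)x and Ps = 15.875 + 0.125x; the wedge Ps − Pb = 25 gives 15.875 + 0.125x − (940/7 - (2/7)x) = 25, so x' = 8031/23.
Then Pb = 940/7 − (2/7)·(8031/23) = 794/23 and Ps = 15.875 + 0.125·(8031/23) = 1369/23.
The subsidy expands output by 8031/23 − 6631/23 = 1400/23 past the efficient level; on those units the gap between marginal cost and willingness to pay runs from 0 up to 25.
DWL = ½ × 25 × 1400/23 = 17500/23.

Deadweight loss = 17500/23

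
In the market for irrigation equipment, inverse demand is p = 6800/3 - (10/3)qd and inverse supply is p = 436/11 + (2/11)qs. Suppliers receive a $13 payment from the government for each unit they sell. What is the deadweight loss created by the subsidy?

Deadweight loss = 5577/232

Pre-subsidy: 6800/3 - (10/3)q = 436/11 + (2/11)q gives q* = 18373/29 and p* = 4490/29.
With the subsidy, sellers receive ps = pb + 13 for each unit, where pb is the price buyers pay.
On the curves, pb = 6800/3 - (10/3)q and ps = 436/11 + (2/11)q; the wedge ps − pb = 13 gives 436/11 + (2/11)q − (6800/3 - (10/3)q) = 13, so q' = 637.25.
Then pb = 6800/3 − (10/3)·637.25 = 142.5 and ps = 436/11 + (2/11)·637.25 = 155.5.
The subsidy expands output by 637.25 − 18373/29 = 429/116 past the efficient level; on those units the gap between marginal cost and willingness to pay runs from 0 up to 13.
DWL = ½ × 13 × 429/116 = 5577/232.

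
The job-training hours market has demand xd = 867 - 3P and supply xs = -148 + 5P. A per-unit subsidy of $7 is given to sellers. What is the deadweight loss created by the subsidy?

Deadweight loss = $45.9375

Pre-subsidy: 867 - 3P = -148 + 5P gives P* = 126.875, x* = 486.375.
With the subsidy, sellers receive Ps = Pb + 7 for each unit, where Pb is the price buyers pay.
Supply in terms of Pb becomes xs = -148 + 5(Pb + 7) = -113 + 5Pb. Setting this equal to demand: 867 - 3Pb = -113 + 5Pb, so Pb = 122.5.
Sellers receive Ps = 122.5 + 7 = 129.5; x' = 867 − 3·122.5 = 499.5.
The subsidy expands output by 499.5 − 486.375 = 13.125 past the efficient level; on those units the gap between marginal cost and willingness to pay runs from 0 up to 7.
DWL = ½ × 7 × 13.125 = 45.9375.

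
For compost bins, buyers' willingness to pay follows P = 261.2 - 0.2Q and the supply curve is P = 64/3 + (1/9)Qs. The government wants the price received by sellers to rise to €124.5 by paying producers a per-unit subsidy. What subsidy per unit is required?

At a seller price of 124.5, quantity supplied is -192 + 9·124.5 = 928.5.
Buyers absorb 928.5 only when they pay Pb = 261.2 − 0.2·928.5 = 75.5.
s = Ps − Pb = 124.5 − 75.5 = 49.

Required subsidy s = €49 per unit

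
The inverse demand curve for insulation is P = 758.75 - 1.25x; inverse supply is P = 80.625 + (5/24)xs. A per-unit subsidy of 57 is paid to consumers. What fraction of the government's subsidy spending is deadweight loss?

DWL / government spending = 228/5881

Pre-subsidy: 758.75 - 1.25x = 80.625 + (5/24)x gives x* = 465 and P* = 177.5.
With the rebate, buyers effectively pay Pb = Ps − 57, where Ps is the price sellers receive.
On the curves, Pb = 758.75 - 1.25x and Ps = 80.625 + (5/24)x; the wedge Ps − Pb = 57 gives 80.625 + (5/24)x − (758.75 - 1.25x) = 57, so x' = 17643/35.
Then Pb = 758.75 − 1.25·(17643/35) = 1801/14 and Ps = 80.625 + (5/24)·(17643/35) = 2599/14.
ΔCS = ½(465 + 17643/35)(177.5 − 1801/14) = 5799978/245; ΔPS = ½(465 + 17643/35)(2599/14 − 177.5) = 966663/245.
Government spending = 57 × 17643/35 = 1005651/35.
DWL = ½ × 57 × (17643/35 − 465) = 38988/35; fraction = (38988/35) / (1005651/35) = 228/5881.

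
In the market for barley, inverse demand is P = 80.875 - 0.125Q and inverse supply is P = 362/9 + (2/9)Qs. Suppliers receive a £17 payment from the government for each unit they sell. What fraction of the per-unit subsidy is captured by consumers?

Consumer share = 0.36

Pre-subsidy: 80.875 - 0.125Q = 362/9 + (2/9)Q gives Q* = 117.08 and P* = 66.24.
With the subsidy, sellers receive Ps = Pb + 17 for each unit, where Pb is the price buyers pay.
On the curves, Pb = 80.875 - 0.125Q and Ps = 362/9 + (2/9)Q; the wedge Ps − Pb = 17 gives 362/9 + (2/9)Q − (80.875 - 0.125Q) = 17, so Q' = 166.04.
Then Pb = 80.875 − 0.125·166.04 = 60.12 and Ps = 362/9 + (2/9)·166.04 = 77.12.
Buyers' price falls by P* − Pb = 66.24 − 60.12 = 6.12; sellers' price rises by Ps − P* = 77.12 − 66.24 = 10.88.
So consumers capture 6.12/17 = 0.36 of each unit of subsidy.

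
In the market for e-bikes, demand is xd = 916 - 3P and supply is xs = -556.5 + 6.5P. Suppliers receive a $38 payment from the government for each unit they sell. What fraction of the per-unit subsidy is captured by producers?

Pre-subsidy: 916 - 3P = -556.5 + 6.5P gives P* = 155, x* = 451.
With the subsidy, sellers receive Ps = Pb + 38 for each unit, where Pb is the price buyers pay.
Supply in terms of Pb becomes xs = -556.5 + 6.5(Pb + 38) = -309.5 + 6.5Pb. Setting this equal to demand: 916 - 3Pb = -309.5 + 6.5Pb, so Pb = 129.
Sellers receive Ps = 129 + 38 = 167; x' = 916 − 3·129 = 529.
Buyers' price falls by P* − Pb = 155 − 129 = 26; sellers' price rises by Ps − P* = 167 − 155 = 12.
So producers capture 12/38 = 6/19 of each unit of subsidy.

Producer share = 6/19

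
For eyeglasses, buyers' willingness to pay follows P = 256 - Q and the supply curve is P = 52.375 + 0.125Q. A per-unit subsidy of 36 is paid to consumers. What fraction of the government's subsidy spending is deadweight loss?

DWL / government spending = 16/213

Pre-subsidy: 256 - Q = 52.375 + 0.125Q gives Q* = 181 and P* = 75.
With the rebate, buyers effectively pay Pb = Ps − 36, where Ps is the price sellers receive.
On the curves, Pb = 256 - Q and Ps = 52.375 + 0.125Q; the wedge Ps − Pb = 36 gives 52.375 + 0.125Q − (256 - Q) = 36, so Q' = 213.
Then Pb = 256 − 1·213 = 43 and Ps = 52.375 + 0.125·213 = 79.
ΔCS = ½(181 + 213)(75 − 43) = 6304; ΔPS = ½(181 + 213)(79 − 75) = 788.
Government spending = 36 × 213 = 7668.
DWL = ½ × 36 × (213 − 181) = 576; fraction = 576 / 7668 = 16/213.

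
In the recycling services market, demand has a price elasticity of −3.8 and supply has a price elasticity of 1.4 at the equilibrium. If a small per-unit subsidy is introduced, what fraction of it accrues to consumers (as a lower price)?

Consumer share = 7/26

For a small subsidy around the equilibrium, the benefit split depends on the relative slopes, which at a point are proportional to the elasticities.
Buyer share = εs/(εs + |εd|) = 1.4/(1.4 + 3.8) = 7/26; seller share = |εd|/(εs + |εd|) = 19/26.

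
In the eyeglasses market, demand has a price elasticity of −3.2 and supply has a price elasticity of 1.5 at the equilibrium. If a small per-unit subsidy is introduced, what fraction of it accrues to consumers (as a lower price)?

For a small subsidy around the equilibrium, the benefit split depends on the relative slopes, which at a point are proportional to the elasticities.
Buyer share = εs/(εs + |εd|) = 1.5/(1.5 + 3.2) = 15/47; seller share = |εd|/(εs + |εd|) = 32/47.

Consumer share = 15/47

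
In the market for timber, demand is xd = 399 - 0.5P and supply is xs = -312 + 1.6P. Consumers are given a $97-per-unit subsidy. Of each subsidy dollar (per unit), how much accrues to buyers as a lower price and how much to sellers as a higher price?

Pre-subsidy: 399 - 0.5P = -312 + 1.6P gives P* = 2370/7, x* = 1608/7.
With the rebate, buyers effectively pay Pb = Ps − 97, where Ps is the price sellers receive.
Demand in terms of Ps becomes xd = 399 − 0.5(Ps − 97) = 447.5 - 0.5Ps. Setting this equal to supply: 447.5 - 0.5Ps = -312 + 1.6Ps, so Ps = 1085/3.
Buyers pay Pb = 1085/3 − 97 = 794/3; x' = -312 + 1.6·(1085/3) = 800/3.
Buyers' price falls by P* − Pb = 2370/7 − 794/3 = 1552/21; sellers' price rises by Ps − P* = 1085/3 − 2370/7 = 485/21.

Buyers gain 1552/21 per unit; sellers gain 485/21 per unit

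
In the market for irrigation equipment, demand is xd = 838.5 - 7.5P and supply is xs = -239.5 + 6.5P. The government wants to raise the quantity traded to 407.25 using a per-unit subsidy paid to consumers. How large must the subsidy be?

Required subsidy s = 42 per unit

At x = 407.25, invert demand for the buyer price: Pb = (838.5 − 407.25)/7.5 = 57.5; invert supply for the seller price: Ps = (407.25 − (-239.5))/6.5 = 99.5.
The subsidy must fill the gap: s = Ps − Pb = 99.5 − 57.5 = 42.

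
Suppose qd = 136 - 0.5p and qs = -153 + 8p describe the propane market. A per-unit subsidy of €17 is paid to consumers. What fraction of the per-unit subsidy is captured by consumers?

Pre-subsidy: 136 - 0.5p = -153 + 8p gives p* = 34, q* = 119.
With the rebate, buyers effectively pay pb = ps − 17, where ps is the price sellers receive.
Demand in terms of ps becomes qd = 136 − 0.5(ps − 17) = 144.5 - 0.5ps. Setting this equal to supply: 144.5 - 0.5ps = -153 + 8ps, so ps = 35.
Buyers pay pb = 35 − 17 = 18; q' = -153 + 8·35 = 127.
Buyers' price falls by p* − pb = 34 − 18 = 16; sellers' price rises by ps − p* = 35 − 34 = 1.
So consumers capture 16/17 = 16/17 of each unit of subsidy.

Consumer share = 16/17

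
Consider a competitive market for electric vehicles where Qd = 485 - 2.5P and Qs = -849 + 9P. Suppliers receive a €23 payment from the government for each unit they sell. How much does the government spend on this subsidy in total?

Pre-subsidy: 485 - 2.5P = -849 + 9P gives P* = 116, Q* = 195.
With the subsidy, sellers receive Ps = Pb + 23 for each unit, where Pb is the price buyers pay.
Supply in terms of Pb becomes Qs = -849 + 9(Pb + 23) = -642 + 9Pb. Setting this equal to demand: 485 - 2.5Pb = -642 + 9Pb, so Pb = 98.
Sellers receive Ps = 98 + 23 = 121; Q' = 485 − 2.5·98 = 240.
Government outlay = subsidy × quantity = 23 × 240 = 5520.

Government cost = €5520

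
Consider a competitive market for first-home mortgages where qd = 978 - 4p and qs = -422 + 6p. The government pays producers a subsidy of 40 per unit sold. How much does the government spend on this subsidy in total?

Pre-subsidy: 978 - 4p = -422 + 6p gives p* = 140, q* = 418.
With the subsidy, sellers receive ps = pb + 40 for each unit, where pb is the price buyers pay.
Supply in terms of pb becomes qs = -422 + 6(pb + 40) = -182 + 6pb. Setting this equal to demand: 978 - 4pb = -182 + 6pb, so pb = 116.
Sellers receive ps = 116 + 40 = 156; q' = 978 − 4·116 = 514.
Government outlay = subsidy × quantity = 40 × 514 = 20560.

Government cost = 20560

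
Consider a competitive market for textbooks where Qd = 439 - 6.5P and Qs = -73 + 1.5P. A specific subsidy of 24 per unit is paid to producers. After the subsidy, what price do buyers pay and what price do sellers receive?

Buyers pay 59.5; sellers receive 83.5

Pre-subsidy: 439 - 6.5P = -73 + 1.5P gives P* = 64, Q* = 23.
With the subsidy, sellers receive Ps = Pb + 24 for each unit, where Pb is the price buyers pay.
Supply in terms of Pb becomes Qs = -73 + 1.5(Pb + 24) = -37 + 1.5Pb. Setting this equal to demand: 439 - 6.5Pb = -37 + 1.5Pb, so Pb = 59.5.
Sellers receive Ps = 59.5 + 24 = 83.5; Q' = 439 − 6.5·59.5 = 52.25.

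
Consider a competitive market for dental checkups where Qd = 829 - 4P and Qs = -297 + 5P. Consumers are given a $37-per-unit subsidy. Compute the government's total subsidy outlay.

Pre-subsidy: 829 - 4P = -297 + 5P gives P* = 1126/9, Q* = 2957/9.
With the rebate, buyers effectively pay Pb = Ps − 37, where Ps is the price sellers receive.
Demand in terms of Ps becomes Qd = 829 − 4(Ps − 37) = 977 - 4Ps. Setting this equal to supply: 977 - 4Ps = -297 + 5Ps, so Ps = 1274/9.
Buyers pay Pb = 1274/9 − 37 = 941/9; Q' = -297 + 5·(1274/9) = 3697/9.
Government outlay = subsidy × quantity = 37 × 3697/9 = 136789/9.

Government cost = 136789/9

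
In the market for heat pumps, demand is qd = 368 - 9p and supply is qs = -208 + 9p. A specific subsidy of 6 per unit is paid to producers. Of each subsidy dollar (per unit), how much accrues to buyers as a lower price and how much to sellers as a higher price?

Pre-subsidy: 368 - 9p = -208 + 9p gives p* = 32, q* = 80.
With the subsidy, sellers receive ps = pb + 6 for each unit, where pb is the price buyers pay.
Supply in terms of pb becomes qs = -208 + 9(pb + 6) = -154 + 9pb. Setting this equal to demand: 368 - 9pb = -154 + 9pb, so pb = 29.
Sellers receive ps = 29 + 6 = 35; q' = 368 − 9·29 = 107.
Buyers' price falls by p* − pb = 32 − 29 = 3; sellers' price rises by ps − p* = 35 − 32 = 3.

Buyers gain 3 per unit; sellers gain 3 per unit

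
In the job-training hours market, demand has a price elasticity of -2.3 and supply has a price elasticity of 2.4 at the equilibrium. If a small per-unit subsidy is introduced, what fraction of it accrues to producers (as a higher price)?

Producer share = 23/47

For a small subsidy around the equilibrium, the benefit split depends on the relative slopes, which at a point are proportional to the elasticities.
Buyer share = εs/(εs + |εd|) = 2.4/(2.4 + 2.3) = 24/47; seller share = |εd|/(εs + |εd|) = 23/47.
So producers capture 23/47 of the subsidy.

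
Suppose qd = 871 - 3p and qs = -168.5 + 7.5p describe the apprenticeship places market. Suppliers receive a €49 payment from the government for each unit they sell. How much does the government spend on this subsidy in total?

Government cost = €33271

Pre-subsidy: 871 - 3p = -168.5 + 7.5p gives p* = 99, q* = 574.
With the subsidy, sellers receive ps = pb + 49 for each unit, where pb is the price buyers pay.
Supply in terms of pb becomes qs = -168.5 + 7.5(pb + 49) = 199 + 7.5pb. Setting this equal to demand: 871 - 3pb = 199 + 7.5pb, so pb = 64.
Sellers receive ps = 64 + 49 = 113; q' = 871 − 3·64 = 679.
Government outlay = subsidy × quantity = 49 × 679 = 33271.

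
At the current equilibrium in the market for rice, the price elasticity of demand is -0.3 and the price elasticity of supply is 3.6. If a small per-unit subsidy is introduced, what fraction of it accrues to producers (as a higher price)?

For a small subsidy around the equilibrium, the benefit split depends on the relative slopes, which at a point are proportional to the elasticities.
Buyer share = εs/(εs + |εd|) = 3.6/(3.6 + 0.3) = 12/13; seller share = |εd|/(εs + |εd|) = 1/13.
So producers capture 1/13 of the subsidy.

Producer share = 1/13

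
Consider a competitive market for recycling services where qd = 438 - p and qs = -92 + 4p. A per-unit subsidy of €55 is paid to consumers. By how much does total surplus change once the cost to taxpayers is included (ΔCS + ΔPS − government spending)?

Net change in total surplus = -€1210

Pre-subsidy: 438 - p = -92 + 4p gives p* = 106, q* = 332.
With the rebate, buyers effectively pay pb = ps − 55, where ps is the price sellers receive.
Demand in terms of ps becomes qd = 438 − 1(ps − 55) = 493 - ps. Setting this equal to supply: 493 - ps = -92 + 4ps, so ps = 117.
Buyers pay pb = 117 − 55 = 62; q' = -92 + 4·117 = 376.
ΔCS = ½(332 + 376)(106 − 62) = 15576; ΔPS = ½(332 + 376)(117 − 106) = 3894.
Government spending = 55 × 376 = 20680.
Net change = 15576 + 3894 − 20680 = -1210. The loss equals the DWL triangle ½·55·44.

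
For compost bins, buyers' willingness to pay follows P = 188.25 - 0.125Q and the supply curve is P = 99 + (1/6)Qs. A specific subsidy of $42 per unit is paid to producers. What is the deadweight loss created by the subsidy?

Pre-subsidy: 188.25 - 0.125Q = 99 + (1/6)Q gives Q* = 306 and P* = 150.
With the subsidy, sellers receive Ps = Pb + 42 for each unit, where Pb is the price buyers pay.
On the curves, Pb = 188.25 - 0.125Q and Ps = 99 + (1/6)Q; the wedge Ps − Pb = 42 gives 99 + (1/6)Q − (188.25 - 0.125Q) = 42, so Q' = 450.
Then Pb = 188.25 − 0.125·450 = 132 and Ps = 99 + (1/6)·450 = 174.
The subsidy expands output by 450 − 306 = 144 past the efficient level; on those units the gap between marginal cost and willingness to pay runs from 0 up to 42.
DWL = ½ × 42 × 144 = 3024.

Deadweight loss = $3024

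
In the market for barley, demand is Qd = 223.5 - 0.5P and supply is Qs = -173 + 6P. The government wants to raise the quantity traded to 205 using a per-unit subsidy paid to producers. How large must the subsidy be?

Required subsidy s = 26 per unit

At Q = 205, invert demand for the buyer price: Pb = (223.5 − 205)/0.5 = 37; invert supply for the seller price: Ps = (205 − (-173))/6 = 63.
The subsidy must fill the gap: s = Ps − Pb = 63 − 37 = 26.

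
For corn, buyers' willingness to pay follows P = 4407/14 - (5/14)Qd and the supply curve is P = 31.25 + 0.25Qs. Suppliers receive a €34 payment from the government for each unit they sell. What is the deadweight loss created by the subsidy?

Deadweight loss = €952

Pre-subsidy: 4407/14 - (5/14)Q = 31.25 + 0.25Q gives Q* = 467 and P* = 148.
With the subsidy, sellers receive Ps = Pb + 34 for each unit, where Pb is the price buyers pay.
On the curves, Pb = 4407/14 - (5/14)Q and Ps = 31.25 + 0.25Q; the wedge Ps − Pb = 34 gives 31.25 + 0.25Q − (4407/14 - (5/14)Q) = 34, so Q' = 523.
Then Pb = 4407/14 − (5/14)·523 = 128 and Ps = 31.25 + 0.25·523 = 162.
The subsidy expands output by 523 − 467 = 56 past the efficient level; on those units the gap between marginal cost and willingness to pay runs from 0 up to 34.
DWL = ½ × 34 × 56 = 952.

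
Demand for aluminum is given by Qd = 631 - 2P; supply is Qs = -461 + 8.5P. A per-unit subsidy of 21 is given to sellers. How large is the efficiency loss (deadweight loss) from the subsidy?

Deadweight loss = 357

Pre-subsidy: 631 - 2P = -461 + 8.5P gives P* = 104, Q* = 423.
With the subsidy, sellers receive Ps = Pb + 21 for each unit, where Pb is the price buyers pay.
Supply in terms of Pb becomes Qs = -461 + 8.5(Pb + 21) = -282.5 + 8.5Pb. Setting this equal to demand: 631 - 2Pb = -282.5 + 8.5Pb, so Pb = 87.
Sellers receive Ps = 87 + 21 = 108; Q' = 631 − 2·87 = 457.
The subsidy expands output by 457 − 423 = 34 past the efficient level; on those units the gap between marginal cost and willingness to pay runs from 0 up to 21.
DWL = ½ × 21 × 34 = 357.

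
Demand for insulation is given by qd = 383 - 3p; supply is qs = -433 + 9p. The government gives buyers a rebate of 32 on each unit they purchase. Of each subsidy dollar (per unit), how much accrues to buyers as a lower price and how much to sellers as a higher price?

Pre-subsidy: 383 - 3p = -433 + 9p gives p* = 68, q* = 179.
With the rebate, buyers effectively pay pb = ps − 32, where ps is the price sellers receive.
Demand in terms of ps becomes qd = 383 − 3(ps − 32) = 479 - 3ps. Setting this equal to supply: 479 - 3ps = -433 + 9ps, so ps = 76.
Buyers pay pb = 76 − 32 = 44; q' = -433 + 9·76 = 251.
Buyers' price falls by p* − pb = 68 − 44 = 24; sellers' price rises by ps − p* = 76 − 68 = 8.

Buyers gain 24 per unit; sellers gain 8 per unit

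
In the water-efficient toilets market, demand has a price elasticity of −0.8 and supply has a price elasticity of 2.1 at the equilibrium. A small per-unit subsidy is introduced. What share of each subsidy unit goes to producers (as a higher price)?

For a small subsidy around the equilibrium, the benefit split depends on the relative slopes, which at a point are proportional to the elasticities.
Buyer share = εs/(εs + |εd|) = 2.1/(2.1 + 0.8) = 21/29; seller share = |εd|/(εs + |εd|) = 8/29.
So producers capture 8/29 of the subsidy.

Producer share = 8/29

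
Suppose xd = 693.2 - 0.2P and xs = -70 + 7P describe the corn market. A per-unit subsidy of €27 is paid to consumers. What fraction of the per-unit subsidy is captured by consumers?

Consumer share = 35/36

Pre-subsidy: 693.2 - 0.2P = -70 + 7P gives P* = 106, x* = 672.
With the rebate, buyers effectively pay Pb = Ps − 27, where Ps is the price sellers receive.
Demand in terms of Ps becomes xd = 693.2 − 0.2(Ps − 27) = 698.6 - 0.2Ps. Setting this equal to supply: 698.6 - 0.2Ps = -70 + 7Ps, so Ps = 106.75.
Buyers pay Pb = 106.75 − 27 = 79.75; x' = -70 + 7·106.75 = 677.25.
Buyers' price falls by P* − Pb = 106 − 79.75 = 26.25; sellers' price rises by Ps − P* = 106.75 − 106 = 0.75.
So consumers capture 26.25/27 = 35/36 of each unit of subsidy.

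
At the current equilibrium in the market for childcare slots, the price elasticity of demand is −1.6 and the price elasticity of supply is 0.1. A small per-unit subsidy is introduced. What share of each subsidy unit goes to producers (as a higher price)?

For a small subsidy around the equilibrium, the benefit split depends on the relative slopes, which at a point are proportional to the elasticities.
Buyer share = εs/(εs + |εd|) = 0.1/(0.1 + 1.6) = 1/17; seller share = |εd|/(εs + |εd|) = 16/17.
So producers capture 16/17 of the subsidy.

Producer share = 16/17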